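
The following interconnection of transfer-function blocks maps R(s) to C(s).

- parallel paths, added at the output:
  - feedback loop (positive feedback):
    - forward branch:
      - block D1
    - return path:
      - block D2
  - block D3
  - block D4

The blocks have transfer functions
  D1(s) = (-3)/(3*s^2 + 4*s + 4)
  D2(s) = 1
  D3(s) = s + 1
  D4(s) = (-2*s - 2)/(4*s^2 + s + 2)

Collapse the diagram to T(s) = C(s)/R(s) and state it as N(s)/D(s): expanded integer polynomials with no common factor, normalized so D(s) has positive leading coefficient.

Step 1: apply the feedback formula to D1, D2 = (-3)/(3*s^2 + 4*s + 7)
Step 2: combine [D1/(1-D1*D2)], D3, D4 in parallel, giving the overall T(s)

Hence the answer: (12*s^5 + 31*s^4 + 51*s^3 + 27*s^2 + 4*s - 6)/(12*s^4 + 19*s^3 + 38*s^2 + 15*s + 14)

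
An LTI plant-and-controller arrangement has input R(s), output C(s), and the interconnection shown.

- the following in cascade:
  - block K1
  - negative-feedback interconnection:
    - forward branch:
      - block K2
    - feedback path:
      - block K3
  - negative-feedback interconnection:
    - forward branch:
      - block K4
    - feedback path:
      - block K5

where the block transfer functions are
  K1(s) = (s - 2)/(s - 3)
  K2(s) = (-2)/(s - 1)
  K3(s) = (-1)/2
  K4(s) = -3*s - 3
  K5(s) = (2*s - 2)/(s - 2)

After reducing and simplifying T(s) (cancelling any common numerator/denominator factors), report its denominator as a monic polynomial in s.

First reduce the diagram to T(s).

[1] apply the feedback formula to K2, K3; result (-2)/s
[2] apply the feedback formula to K4, K5; result (3*s^2 - 3*s - 6)/(6*s^2 - s - 4)
[3] multiply K1, [K2/(1+K2*K3)], [K4/(1+K4*K5)] (series); result (-6*s^3 + 18*s^2 - 24)/(6*s^4 - 19*s^3 - s^2 + 12*s)
No further cancellation is possible in the step-3 result, so that is T(s). Its denominator becomes monic after dividing by the leading coefficient 6.

Answer: s^4 - 19*s^3/6 - s^2/6 + 2*s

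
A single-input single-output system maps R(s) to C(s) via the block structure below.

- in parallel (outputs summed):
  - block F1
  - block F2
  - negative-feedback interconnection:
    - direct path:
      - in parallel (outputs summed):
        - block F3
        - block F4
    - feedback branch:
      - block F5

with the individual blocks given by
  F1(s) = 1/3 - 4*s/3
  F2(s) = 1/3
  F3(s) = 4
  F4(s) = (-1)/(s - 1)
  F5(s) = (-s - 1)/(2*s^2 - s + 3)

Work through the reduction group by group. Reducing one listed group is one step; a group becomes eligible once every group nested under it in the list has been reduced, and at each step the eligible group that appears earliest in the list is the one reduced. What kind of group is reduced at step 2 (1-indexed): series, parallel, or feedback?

Step 1: combine F3, F4 in parallel
Step 2: collapse the loop ((F3+F4) forward, F5 return)
Step 3: combine F1, F2, [(F3+F4)/(1+(F3+F4)*F5)] in parallel
Step 2: feedback.

Therefore the answer is feedback.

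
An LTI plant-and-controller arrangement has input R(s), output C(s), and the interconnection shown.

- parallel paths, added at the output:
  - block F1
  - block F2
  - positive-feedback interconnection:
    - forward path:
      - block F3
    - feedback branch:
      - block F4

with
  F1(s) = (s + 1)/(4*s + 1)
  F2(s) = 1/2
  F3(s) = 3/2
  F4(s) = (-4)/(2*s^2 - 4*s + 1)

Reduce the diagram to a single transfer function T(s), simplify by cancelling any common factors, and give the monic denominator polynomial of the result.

First reduce the diagram to T(s).

[1] feedback reduction of F3, F4 -> (6*s^2 - 12*s + 3)/(4*s^2 - 8*s + 14)
[2] add F1, F2, [F3/(1-F3*F4)] (parallel) -> (18*s^3 - 30*s^2 + 15*s + 12)/(8*s^3 - 14*s^2 + 24*s + 7)
Step 2 gives the fully reduced T(s), with no common factor left to cancel. The denominator's leading coefficient is 8, so divide each of its coefficients by 8 to get the monic form.

Answer: s^3 - 7*s^2/4 + 3*s + 7/8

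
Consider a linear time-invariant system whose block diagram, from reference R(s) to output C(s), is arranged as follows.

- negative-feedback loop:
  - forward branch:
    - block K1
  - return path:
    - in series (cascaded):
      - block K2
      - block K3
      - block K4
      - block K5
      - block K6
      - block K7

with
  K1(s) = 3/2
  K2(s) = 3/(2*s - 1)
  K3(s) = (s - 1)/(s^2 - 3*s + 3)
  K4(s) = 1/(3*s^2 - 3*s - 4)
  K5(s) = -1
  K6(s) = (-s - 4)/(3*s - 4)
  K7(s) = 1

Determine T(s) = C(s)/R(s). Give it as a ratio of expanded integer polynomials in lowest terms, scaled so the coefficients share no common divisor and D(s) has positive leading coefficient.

Reducing step by step:

Step 1. reduce the series chain K2, K3, K4, K5, K6, K7; result (3*s^2 + 9*s - 12)/(18*s^6 - 105*s^5 + 228*s^4 - 184*s^3 - 49*s^2 + 144*s - 48)
Step 2. reduce the feedback loop with forward K1 and return (K2*K3*K4*K5*K6*K7) - this is the overall T(s), already in the required normalized form

Answer: (54*s^6 - 315*s^5 + 684*s^4 - 552*s^3 - 147*s^2 + 432*s - 144)/(36*s^6 - 210*s^5 + 456*s^4 - 368*s^3 - 89*s^2 + 315*s - 132)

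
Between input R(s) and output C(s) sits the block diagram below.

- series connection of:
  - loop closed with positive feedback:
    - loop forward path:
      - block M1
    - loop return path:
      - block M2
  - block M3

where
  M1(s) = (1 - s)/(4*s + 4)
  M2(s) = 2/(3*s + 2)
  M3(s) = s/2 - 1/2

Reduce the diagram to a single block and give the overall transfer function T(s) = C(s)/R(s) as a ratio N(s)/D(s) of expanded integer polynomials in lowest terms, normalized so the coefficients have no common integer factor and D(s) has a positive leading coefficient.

(1) close the feedback loop around M1, M2 gives (-3*s^2 + s + 2)/(12*s^2 + 22*s + 6)
(2) multiply [M1/(1-M1*M2)], M3 (series), which is the overall transfer function T(s) = C(s)/R(s) in lowest terms

Hence the answer: (-3*s^3 + 4*s^2 + s - 2)/(24*s^2 + 44*s + 12)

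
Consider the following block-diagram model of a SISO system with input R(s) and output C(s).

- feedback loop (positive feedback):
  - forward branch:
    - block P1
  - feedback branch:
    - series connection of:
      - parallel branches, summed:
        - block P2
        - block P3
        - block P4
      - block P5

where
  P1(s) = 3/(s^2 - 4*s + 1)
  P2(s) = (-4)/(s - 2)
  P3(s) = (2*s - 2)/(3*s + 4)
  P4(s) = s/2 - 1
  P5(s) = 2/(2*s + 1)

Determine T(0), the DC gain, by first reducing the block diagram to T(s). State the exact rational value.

Step 1: add P2, P3, P4 (parallel) = (3*s^3 - 4*s^2 - 40*s - 8)/(6*s^2 - 4*s - 16)
Step 2: multiply (P2+P3+P4), P5 (series) = (3*s^3 - 4*s^2 - 40*s - 8)/(6*s^3 - s^2 - 18*s - 8)
Step 3: reduce the feedback loop with forward P1 and return ((P2+P3+P4)*P5) = (18*s^3 - 3*s^2 - 54*s - 24)/(6*s^5 - 25*s^4 - 17*s^3 + 75*s^2 + 134*s + 16)
That last expression is T(s); at s = 0 only the constant terms survive, so T(0) = -24/16 = -3/2.

Hence the answer: -3/2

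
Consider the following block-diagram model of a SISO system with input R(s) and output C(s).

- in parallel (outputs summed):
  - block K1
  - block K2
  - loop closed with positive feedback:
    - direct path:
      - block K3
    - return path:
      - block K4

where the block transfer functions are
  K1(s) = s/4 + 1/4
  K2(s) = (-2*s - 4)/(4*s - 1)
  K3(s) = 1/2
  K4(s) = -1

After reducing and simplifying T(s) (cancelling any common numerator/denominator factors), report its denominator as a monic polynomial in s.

(1) reduce the feedback loop with forward K3 and return K4 gives 1/3
(2) reduce the parallel group K1, K2, [K3/(1-K3*K4)] gives (12*s^2 + s - 55)/(48*s - 12)
That last expression is T(s), already simplified. Scaling its denominator by 1/48 (the reciprocal of the leading coefficient) yields the monic denominator.

Hence the answer: s - 1/4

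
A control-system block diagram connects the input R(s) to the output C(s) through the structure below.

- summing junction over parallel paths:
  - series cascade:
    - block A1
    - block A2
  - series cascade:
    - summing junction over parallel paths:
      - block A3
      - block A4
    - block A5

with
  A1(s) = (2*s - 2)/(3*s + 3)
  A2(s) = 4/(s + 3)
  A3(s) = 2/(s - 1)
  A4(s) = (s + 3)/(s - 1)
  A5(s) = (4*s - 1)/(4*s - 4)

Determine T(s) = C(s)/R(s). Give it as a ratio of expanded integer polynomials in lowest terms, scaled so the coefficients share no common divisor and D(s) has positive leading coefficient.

(1) series reduction of A1, A2 gives (8*s - 8)/(3*s^2 + 12*s + 9)
(2) parallel reduction of A3, A4 gives (s + 5)/(s - 1)
(3) reduce the series chain (A3+A4), A5 gives (4*s^2 + 19*s - 5)/(4*s^2 - 8*s + 4)
(4) combine (A1*A2), ((A3+A4)*A5) in parallel, giving the overall T(s)

Hence the answer: (12*s^4 + 137*s^3 + 153*s^2 + 207*s - 77)/(12*s^4 + 24*s^3 - 48*s^2 - 24*s + 36)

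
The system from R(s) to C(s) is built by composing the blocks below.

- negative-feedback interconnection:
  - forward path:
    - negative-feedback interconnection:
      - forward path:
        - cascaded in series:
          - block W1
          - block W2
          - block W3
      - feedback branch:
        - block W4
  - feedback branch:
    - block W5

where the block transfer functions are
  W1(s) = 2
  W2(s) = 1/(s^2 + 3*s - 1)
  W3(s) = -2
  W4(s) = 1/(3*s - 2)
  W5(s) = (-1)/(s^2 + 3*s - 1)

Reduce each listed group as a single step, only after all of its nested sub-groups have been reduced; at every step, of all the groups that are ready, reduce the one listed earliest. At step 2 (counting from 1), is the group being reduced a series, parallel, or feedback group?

Step 1. combine W1, W2, W3 in series
Step 2. apply the feedback formula to (W1*W2*W3), W4
Step 3. collapse the loop ([(W1*W2*W3)/(1+(W1*W2*W3)*W4)] forward, W5 return)
Step 2: feedback.

Final answer: feedback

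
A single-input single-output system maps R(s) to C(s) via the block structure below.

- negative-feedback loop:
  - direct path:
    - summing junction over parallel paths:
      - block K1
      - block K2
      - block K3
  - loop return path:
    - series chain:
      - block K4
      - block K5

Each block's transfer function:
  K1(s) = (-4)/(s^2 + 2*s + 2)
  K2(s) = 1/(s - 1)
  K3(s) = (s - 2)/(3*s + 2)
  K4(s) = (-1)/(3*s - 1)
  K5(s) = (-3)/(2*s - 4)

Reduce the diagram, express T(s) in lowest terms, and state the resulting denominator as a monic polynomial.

Step 1. sum the parallel branches K1, K2, K3 = (s^4 + 2*s^3 - 6*s^2 + 12*s + 16)/(3*s^4 + 5*s^3 + 2*s^2 - 6*s - 4)
Step 2. combine K4, K5 in series = 3/(6*s^2 - 14*s + 4)
Step 3. collapse the loop ((K1+K2+K3) forward, (K4*K5) return) = (6*s^6 - 2*s^5 - 60*s^4 + 164*s^3 - 96*s^2 - 176*s + 64)/(18*s^6 - 12*s^5 - 43*s^4 - 38*s^3 + 50*s^2 + 68*s + 32)
That last expression is T(s), already simplified. Scaling its denominator by 1/18 (the reciprocal of the leading coefficient) yields the monic denominator.

Hence the answer: s^6 - 2*s^5/3 - 43*s^4/18 - 19*s^3/9 + 25*s^2/9 + 34*s/9 + 16/9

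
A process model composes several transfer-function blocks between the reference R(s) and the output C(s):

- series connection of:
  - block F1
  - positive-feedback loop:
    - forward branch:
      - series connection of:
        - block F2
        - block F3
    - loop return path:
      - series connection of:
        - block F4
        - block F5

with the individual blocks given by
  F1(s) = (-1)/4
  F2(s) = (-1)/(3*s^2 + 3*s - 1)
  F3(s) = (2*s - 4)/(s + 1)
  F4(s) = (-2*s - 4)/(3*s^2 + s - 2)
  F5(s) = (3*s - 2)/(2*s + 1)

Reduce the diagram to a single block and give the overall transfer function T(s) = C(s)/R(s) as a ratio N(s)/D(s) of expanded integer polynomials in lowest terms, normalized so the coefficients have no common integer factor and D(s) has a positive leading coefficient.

Step 1 - cascade F2, F3 = (4 - 2*s)/(3*s^3 + 6*s^2 + 2*s - 1)
Step 2 - combine F4, F5 in series = (-2*s - 4)/(2*s^2 + 3*s + 1)
Step 3 - reduce the feedback loop with forward (F2*F3) and return (F4*F5) = (-4*s^3 + 2*s^2 + 10*s + 4)/(6*s^5 + 21*s^4 + 25*s^3 + 6*s^2 - s + 15)
Step 4 - series reduction of F1, [(F2*F3)/(1-(F2*F3)*(F4*F5))], which is the overall transfer function T(s) = C(s)/R(s) in lowest terms

Hence the answer: (2*s^3 - s^2 - 5*s - 2)/(12*s^5 + 42*s^4 + 50*s^3 + 12*s^2 - 2*s + 30)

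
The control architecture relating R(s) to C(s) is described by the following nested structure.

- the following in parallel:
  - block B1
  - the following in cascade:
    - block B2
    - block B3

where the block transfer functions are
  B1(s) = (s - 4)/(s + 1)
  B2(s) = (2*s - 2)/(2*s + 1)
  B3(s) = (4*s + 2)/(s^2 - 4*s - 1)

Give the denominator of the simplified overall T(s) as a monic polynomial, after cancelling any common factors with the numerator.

First reduce the diagram to T(s).

[1] multiply B2, B3 (series) -> (4*s - 4)/(s^2 - 4*s - 1)
[2] parallel reduction of B1, (B2*B3) -> (s^3 - 4*s^2 + 15*s)/(s^3 - 3*s^2 - 5*s - 1)
T(s) is the step-2 result (common factors already cancelled). Leading coefficient of the denominator: 1, so no rescaling is needed.

Answer: s^3 - 3*s^2 - 5*s - 1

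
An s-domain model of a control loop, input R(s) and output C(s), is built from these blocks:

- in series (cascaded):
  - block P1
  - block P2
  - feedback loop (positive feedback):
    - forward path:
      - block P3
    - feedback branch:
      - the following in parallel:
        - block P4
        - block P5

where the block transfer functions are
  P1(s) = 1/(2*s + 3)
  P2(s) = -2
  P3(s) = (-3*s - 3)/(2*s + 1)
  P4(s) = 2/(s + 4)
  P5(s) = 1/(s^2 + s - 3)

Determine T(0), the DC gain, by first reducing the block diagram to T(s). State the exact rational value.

First reduce the diagram to T(s).

Step 1: sum the parallel branches P4, P5 gives (2*s^2 + 3*s - 2)/(s^3 + 5*s^2 + s - 12)
Step 2: reduce the feedback loop with forward P3 and return (P4+P5) gives (-3*s^4 - 18*s^3 - 18*s^2 + 33*s + 36)/(2*s^4 + 17*s^3 + 22*s^2 - 20*s - 18)
Step 3: multiply P1, P2, [P3/(1-P3*(P4+P5))] (series) gives (6*s^4 + 36*s^3 + 36*s^2 - 66*s - 72)/(4*s^5 + 40*s^4 + 95*s^3 + 26*s^2 - 96*s - 54)
Evaluating the step-3 result (the overall T(s)) at s = 0 gives T(0) = -72/(-54) = 4/3.

Answer: 4/3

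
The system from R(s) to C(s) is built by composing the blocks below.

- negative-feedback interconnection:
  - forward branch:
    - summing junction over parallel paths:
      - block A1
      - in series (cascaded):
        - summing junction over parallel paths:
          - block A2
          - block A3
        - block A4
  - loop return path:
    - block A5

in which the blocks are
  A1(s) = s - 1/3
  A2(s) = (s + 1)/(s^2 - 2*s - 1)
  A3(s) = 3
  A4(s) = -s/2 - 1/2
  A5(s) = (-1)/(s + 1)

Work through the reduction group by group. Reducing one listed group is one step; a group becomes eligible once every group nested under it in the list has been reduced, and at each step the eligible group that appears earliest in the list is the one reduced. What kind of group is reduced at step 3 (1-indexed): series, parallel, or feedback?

Reducing step by step:

(1) parallel reduction of A2, A3
(2) multiply (A2+A3), A4 (series)
(3) reduce the parallel group A1, ((A2+A3)*A4)
(4) close the feedback loop around (A1+((A2+A3)*A4)), A5
At step 3 the group reduced is parallel.

Answer: parallel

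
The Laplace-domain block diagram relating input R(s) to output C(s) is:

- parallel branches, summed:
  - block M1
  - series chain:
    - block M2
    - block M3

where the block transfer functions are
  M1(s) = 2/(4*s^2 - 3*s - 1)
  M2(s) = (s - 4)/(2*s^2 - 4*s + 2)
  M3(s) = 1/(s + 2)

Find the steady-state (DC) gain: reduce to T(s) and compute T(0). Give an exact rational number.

Reducing step by step:

Step 1: series reduction of M2, M3: (s - 4)/(2*s^3 - 6*s + 4)
Step 2: add M1, (M2*M3) (parallel): (8*s^2 - 11*s - 12)/(8*s^4 + 2*s^3 - 24*s^2 + 10*s + 4)
Step 2 gives the overall T(s). Then T(0) = -12/4 = -3.

Answer: -3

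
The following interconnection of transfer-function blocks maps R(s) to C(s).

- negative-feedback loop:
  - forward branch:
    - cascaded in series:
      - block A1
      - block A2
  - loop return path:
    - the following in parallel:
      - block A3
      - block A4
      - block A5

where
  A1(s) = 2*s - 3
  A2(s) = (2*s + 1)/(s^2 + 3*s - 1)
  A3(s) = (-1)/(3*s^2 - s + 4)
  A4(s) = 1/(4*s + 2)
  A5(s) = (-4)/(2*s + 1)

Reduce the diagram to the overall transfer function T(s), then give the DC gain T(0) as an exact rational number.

First reduce the diagram to T(s).

Step 1 - series reduction of A1, A2, giving (4*s^2 - 4*s - 3)/(s^2 + 3*s - 1)
Step 2 - combine A3, A4, A5 in parallel, giving (-21*s^2 + 3*s - 30)/(12*s^3 + 2*s^2 + 14*s + 8)
Step 3 - feedback reduction of (A1*A2), (A3+A4+A5), giving (24*s^4 - 32*s^3 + 22*s^2 - 26*s - 24)/(6*s^4 - 26*s^3 + 65*s^2 - 43*s + 82)
The step-3 result is T(s). Setting s = 0: T(0) = -24/82 = -12/41.

Answer: -12/41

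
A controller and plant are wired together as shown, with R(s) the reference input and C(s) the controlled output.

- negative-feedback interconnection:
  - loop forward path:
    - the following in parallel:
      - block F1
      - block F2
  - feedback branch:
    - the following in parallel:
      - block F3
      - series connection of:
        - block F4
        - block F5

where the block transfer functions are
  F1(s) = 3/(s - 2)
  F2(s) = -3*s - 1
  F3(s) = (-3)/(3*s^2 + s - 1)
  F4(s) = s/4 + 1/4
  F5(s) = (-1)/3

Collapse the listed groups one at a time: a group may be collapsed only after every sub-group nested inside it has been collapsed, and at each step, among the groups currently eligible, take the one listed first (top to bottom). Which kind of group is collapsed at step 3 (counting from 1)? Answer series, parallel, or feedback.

Reducing step by step:

Step 1. add F1, F2 (parallel)
Step 2. combine F4, F5 in series
Step 3. add F3, (F4*F5) (parallel)
Step 4. close the feedback loop around (F1+F2), (F3+(F4*F5))
Step 3: parallel.

Answer: parallel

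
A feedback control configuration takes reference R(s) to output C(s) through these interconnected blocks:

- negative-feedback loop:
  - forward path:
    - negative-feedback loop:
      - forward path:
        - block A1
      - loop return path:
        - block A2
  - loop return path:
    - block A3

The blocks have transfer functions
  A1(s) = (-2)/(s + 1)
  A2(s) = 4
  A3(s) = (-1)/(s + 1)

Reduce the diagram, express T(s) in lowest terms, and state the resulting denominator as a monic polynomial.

The answer is s^2 - 6*s - 5.

Reasoning:
Step 1. reduce the feedback loop with forward A1 and return A2: (-2)/(s - 7)
Step 2. close the feedback loop around [A1/(1+A1*A2)], A3: (-2*s - 2)/(s^2 - 6*s - 5)
That last expression is T(s), already simplified, and its denominator is already monic.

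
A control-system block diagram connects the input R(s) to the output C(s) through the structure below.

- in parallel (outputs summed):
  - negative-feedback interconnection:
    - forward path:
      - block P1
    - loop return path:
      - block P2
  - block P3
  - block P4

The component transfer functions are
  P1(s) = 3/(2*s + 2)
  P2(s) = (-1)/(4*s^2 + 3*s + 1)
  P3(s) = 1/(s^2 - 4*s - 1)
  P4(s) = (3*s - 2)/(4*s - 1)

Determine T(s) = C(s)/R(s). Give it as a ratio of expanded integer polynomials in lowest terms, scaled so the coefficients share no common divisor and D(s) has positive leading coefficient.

Reducing step by step:

Step 1. apply the feedback formula to P1, P2 -> (12*s^2 + 9*s + 3)/(8*s^3 + 14*s^2 + 8*s - 1)
Step 2. reduce the parallel group [P1/(1+P1*P2)], P3, P4: this yields T(s), and no further normalization is needed

Answer: (24*s^6 - 22*s^5 - 268*s^4 - 122*s^3 + 61*s^2 + 8*s + 2)/(32*s^6 - 80*s^5 - 206*s^4 - 132*s^3 + 31*s^2 + 8*s - 1)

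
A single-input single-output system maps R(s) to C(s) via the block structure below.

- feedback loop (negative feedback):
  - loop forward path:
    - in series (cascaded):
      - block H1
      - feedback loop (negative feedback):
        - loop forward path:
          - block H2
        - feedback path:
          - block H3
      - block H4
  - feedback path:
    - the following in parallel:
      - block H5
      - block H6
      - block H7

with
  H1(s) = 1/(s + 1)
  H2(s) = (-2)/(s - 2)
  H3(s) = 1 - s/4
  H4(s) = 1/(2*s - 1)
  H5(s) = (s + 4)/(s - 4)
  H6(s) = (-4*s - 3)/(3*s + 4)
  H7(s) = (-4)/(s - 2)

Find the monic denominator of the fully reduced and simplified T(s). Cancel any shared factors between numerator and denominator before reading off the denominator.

[1] collapse the loop (H2 forward, H3 return) -> (-4)/(3*s - 8)
[2] series reduction of H1, [H2/(1+H2*H3)], H4 -> (-4)/(6*s^3 - 13*s^2 - 11*s + 8)
[3] add H5, H6, H7 (parallel) -> (-s^3 + 19*s^2 + 2*s + 8)/(3*s^3 - 14*s^2 + 32)
[4] apply the feedback formula to (H1*[H2/(1+H2*H3)]*H4), (H5+H6+H7) -> (-12*s^3 + 56*s^2 - 128)/(18*s^6 - 123*s^5 + 149*s^4 + 374*s^3 - 604*s^2 - 360*s + 224)
That last expression is T(s), already simplified. Scaling its denominator by 1/18 (the reciprocal of the leading coefficient) yields the monic denominator.

Hence the answer: s^6 - 41*s^5/6 + 149*s^4/18 + 187*s^3/9 - 302*s^2/9 - 20*s + 112/9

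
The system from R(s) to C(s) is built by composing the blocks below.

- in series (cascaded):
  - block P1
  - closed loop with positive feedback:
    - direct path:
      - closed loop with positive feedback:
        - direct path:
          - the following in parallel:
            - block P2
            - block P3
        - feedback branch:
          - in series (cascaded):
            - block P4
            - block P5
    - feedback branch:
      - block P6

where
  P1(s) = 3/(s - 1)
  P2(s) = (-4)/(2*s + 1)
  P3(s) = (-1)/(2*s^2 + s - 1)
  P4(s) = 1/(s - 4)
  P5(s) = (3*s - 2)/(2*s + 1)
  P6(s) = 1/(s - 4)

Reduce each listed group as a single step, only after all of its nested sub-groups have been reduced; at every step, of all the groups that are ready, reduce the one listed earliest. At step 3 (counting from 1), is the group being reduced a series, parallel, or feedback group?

The answer is feedback.

Reasoning:
Step 1. sum the parallel branches P2, P3
Step 2. cascade P4, P5
Step 3. feedback reduction of (P2+P3), (P4*P5)
Step 4. feedback reduction of [(P2+P3)/(1-(P2+P3)*(P4*P5))], P6
Step 5. multiply P1, [[(P2+P3)/(1-(P2+P3)*(P4*P5))]/(1-[(P2+P3)/(1-(P2+P3)*(P4*P5))]*P6)] (series)
Step 3: feedback.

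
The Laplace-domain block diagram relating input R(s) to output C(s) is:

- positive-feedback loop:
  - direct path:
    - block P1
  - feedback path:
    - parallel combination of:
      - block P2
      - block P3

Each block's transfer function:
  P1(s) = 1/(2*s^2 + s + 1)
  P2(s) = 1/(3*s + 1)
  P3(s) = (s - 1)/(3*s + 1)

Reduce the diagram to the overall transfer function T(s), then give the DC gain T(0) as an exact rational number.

Answer: 1

Working:
(1) sum the parallel branches P2, P3 = s/(3*s + 1)
(2) apply the feedback formula to P1, (P2+P3) = (3*s + 1)/(6*s^3 + 5*s^2 + 3*s + 1)
Step 2 gives the overall T(s). Then T(0) = 1/1 = 1.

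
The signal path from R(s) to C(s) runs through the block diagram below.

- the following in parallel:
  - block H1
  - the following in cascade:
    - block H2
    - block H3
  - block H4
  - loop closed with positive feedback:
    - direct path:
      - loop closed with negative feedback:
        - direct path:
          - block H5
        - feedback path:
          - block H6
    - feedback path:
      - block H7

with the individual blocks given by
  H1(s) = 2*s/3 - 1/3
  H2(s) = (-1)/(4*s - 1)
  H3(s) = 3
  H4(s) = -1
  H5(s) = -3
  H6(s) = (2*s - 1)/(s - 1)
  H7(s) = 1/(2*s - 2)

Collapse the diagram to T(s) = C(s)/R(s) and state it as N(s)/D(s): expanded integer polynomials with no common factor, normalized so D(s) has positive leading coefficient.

(1) multiply H2, H3 (series), giving (-3)/(4*s - 1)
(2) feedback reduction of H5, H6, giving (3*s - 3)/(5*s - 2)
(3) close the feedback loop around [H5/(1+H5*H6)], H7, giving (6*s - 6)/(10*s - 7)
(4) add H1, (H2*H3), H4, [[H5/(1+H5*H6)]/(1-[H5/(1+H5*H6)]*H7)] (parallel): this yields T(s), and no further normalization is needed

Hence the answer: (80*s^3 - 164*s^2 - 14*s + 53)/(120*s^2 - 114*s + 21)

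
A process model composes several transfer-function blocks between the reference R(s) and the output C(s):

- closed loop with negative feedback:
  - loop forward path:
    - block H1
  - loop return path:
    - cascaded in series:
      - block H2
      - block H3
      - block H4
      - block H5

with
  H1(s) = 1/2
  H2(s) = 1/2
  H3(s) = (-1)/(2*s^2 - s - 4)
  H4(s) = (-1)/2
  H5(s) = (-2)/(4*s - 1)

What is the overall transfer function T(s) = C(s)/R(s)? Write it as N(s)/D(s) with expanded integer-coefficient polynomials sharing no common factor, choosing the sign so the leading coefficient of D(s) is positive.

Step 1: cascade H2, H3, H4, H5: (-1)/(16*s^3 - 12*s^2 - 30*s + 8)
Step 2: apply the feedback formula to H1, (H2*H3*H4*H5): this yields T(s), and no further normalization is needed

Hence the answer: (16*s^3 - 12*s^2 - 30*s + 8)/(32*s^3 - 24*s^2 - 60*s + 15)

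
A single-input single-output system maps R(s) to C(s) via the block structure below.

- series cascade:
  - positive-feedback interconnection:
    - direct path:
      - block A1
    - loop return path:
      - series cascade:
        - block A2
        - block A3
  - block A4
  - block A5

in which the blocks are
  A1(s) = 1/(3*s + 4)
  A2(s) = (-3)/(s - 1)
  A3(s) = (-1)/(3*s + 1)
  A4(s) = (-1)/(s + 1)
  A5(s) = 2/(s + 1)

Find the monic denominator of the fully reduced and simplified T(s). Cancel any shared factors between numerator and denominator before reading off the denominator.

Step 1: combine A2, A3 in series: 3/(3*s^2 - 2*s - 1)
Step 2: apply the feedback formula to A1, (A2*A3): (3*s^2 - 2*s - 1)/(9*s^3 + 6*s^2 - 11*s - 7)
Step 3: combine [A1/(1-A1*(A2*A3))], A4, A5 in series: (-6*s^2 + 4*s + 2)/(9*s^5 + 24*s^4 + 10*s^3 - 23*s^2 - 25*s - 7)
No further cancellation is possible in the step-3 result, so that is T(s). Its denominator becomes monic after dividing by the leading coefficient 9.

Answer: s^5 + 8*s^4/3 + 10*s^3/9 - 23*s^2/9 - 25*s/9 - 7/9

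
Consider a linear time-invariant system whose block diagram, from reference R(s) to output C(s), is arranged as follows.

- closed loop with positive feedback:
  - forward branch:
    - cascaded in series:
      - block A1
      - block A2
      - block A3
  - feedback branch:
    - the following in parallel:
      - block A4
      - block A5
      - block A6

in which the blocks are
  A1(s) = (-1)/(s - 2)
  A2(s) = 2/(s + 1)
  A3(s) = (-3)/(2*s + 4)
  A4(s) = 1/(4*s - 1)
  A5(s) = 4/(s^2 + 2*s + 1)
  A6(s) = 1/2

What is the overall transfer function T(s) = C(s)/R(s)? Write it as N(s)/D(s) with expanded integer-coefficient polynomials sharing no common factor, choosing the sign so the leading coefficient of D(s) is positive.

First reduce the diagram to T(s).

Step 1: cascade A1, A2, A3; result 3/(s^3 + s^2 - 4*s - 4)
Step 2: sum the parallel branches A4, A5, A6; result (4*s^3 + 9*s^2 + 38*s - 7)/(8*s^3 + 14*s^2 + 4*s - 2)
Step 3: reduce the feedback loop with forward (A1*A2*A3) and return (A4+A5+A6), which is the overall transfer function T(s) = C(s)/R(s) in lowest terms

Answer: (24*s^3 + 42*s^2 + 12*s - 6)/(8*s^6 + 22*s^5 - 14*s^4 - 98*s^3 - 101*s^2 - 122*s + 29)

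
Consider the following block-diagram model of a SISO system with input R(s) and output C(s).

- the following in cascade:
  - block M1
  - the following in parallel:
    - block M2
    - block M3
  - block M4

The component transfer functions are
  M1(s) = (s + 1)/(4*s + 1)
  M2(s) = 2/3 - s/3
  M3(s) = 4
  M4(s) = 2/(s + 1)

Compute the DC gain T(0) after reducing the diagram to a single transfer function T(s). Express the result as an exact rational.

Reducing step by step:

Step 1: combine M2, M3 in parallel: 14/3 - s/3
Step 2: combine M1, (M2+M3), M4 in series: (28 - 2*s)/(12*s + 3)
Step 2 gives the overall T(s). Then T(0) = 28/3.

Answer: 28/3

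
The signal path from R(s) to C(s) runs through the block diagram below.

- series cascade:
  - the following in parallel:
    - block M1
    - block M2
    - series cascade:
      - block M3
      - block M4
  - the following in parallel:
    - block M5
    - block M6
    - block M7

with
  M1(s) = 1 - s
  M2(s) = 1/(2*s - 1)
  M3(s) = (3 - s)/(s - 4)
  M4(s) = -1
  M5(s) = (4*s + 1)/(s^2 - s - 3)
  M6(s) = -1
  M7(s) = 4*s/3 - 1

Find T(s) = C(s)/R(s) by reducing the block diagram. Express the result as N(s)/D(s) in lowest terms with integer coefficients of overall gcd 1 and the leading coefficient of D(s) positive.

Step 1 - series reduction of M3, M4 = (s - 3)/(s - 4)
Step 2 - combine M1, M2, (M3*M4) in parallel = (-2*s^3 + 13*s^2 - 19*s + 3)/(2*s^2 - 9*s + 4)
Step 3 - reduce the parallel group M5, M6, M7 = (4*s^3 - 10*s^2 + 6*s + 21)/(3*s^2 - 3*s - 9)
Step 4 - multiply (M1+M2+(M3*M4)), (M5+M6+M7) (series), giving the overall T(s)

Final answer: (-8*s^6 + 72*s^5 - 218*s^4 + 238*s^3 + 129*s^2 - 381*s + 63)/(6*s^4 - 33*s^3 + 21*s^2 + 69*s - 36)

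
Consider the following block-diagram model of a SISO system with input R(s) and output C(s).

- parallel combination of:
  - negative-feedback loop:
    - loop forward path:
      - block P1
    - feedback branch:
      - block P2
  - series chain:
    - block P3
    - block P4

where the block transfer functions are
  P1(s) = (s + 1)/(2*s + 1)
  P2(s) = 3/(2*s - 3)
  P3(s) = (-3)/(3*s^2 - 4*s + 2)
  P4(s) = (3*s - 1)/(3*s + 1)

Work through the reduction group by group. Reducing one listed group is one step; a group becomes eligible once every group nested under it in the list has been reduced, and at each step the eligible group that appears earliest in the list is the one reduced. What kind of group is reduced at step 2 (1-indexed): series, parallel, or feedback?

Reducing step by step:

(1) apply the feedback formula to P1, P2
(2) reduce the series chain P3, P4
(3) add [P1/(1+P1*P2)], (P3*P4) (parallel)
So the answer for step 2 is series.

Answer: series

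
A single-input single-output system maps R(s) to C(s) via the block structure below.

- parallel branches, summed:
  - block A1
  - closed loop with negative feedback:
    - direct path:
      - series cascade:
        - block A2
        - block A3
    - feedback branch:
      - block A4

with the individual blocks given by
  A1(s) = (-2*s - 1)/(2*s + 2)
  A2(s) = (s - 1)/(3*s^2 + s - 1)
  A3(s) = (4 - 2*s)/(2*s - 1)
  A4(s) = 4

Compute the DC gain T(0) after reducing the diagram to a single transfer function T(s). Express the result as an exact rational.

Answer: -7/30

Working:
(1) reduce the series chain A2, A3: (-2*s^2 + 6*s - 4)/(6*s^3 - s^2 - 3*s + 1)
(2) close the feedback loop around (A2*A3), A4: (-2*s^2 + 6*s - 4)/(6*s^3 - 9*s^2 + 21*s - 15)
(3) sum the parallel branches A1, [(A2*A3)/(1+(A2*A3)*A4)]: (-12*s^4 + 8*s^3 - 25*s^2 + 13*s + 7)/(12*s^4 - 6*s^3 + 24*s^2 + 12*s - 30)
DC gain: substitute s = 0 into T(s) from step 3: T(0) = 7/(-30) = -7/30.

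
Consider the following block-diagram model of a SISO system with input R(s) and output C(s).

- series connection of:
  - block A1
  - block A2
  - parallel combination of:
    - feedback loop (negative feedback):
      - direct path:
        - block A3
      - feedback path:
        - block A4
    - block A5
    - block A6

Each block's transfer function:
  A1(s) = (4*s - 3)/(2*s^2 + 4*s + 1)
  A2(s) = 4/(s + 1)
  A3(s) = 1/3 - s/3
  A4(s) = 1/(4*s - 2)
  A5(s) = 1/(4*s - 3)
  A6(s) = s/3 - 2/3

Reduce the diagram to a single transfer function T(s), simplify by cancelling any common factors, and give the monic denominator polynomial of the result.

Reducing step by step:

Step 1 - collapse the loop (A3 forward, A4 return) gives (-4*s^2 + 6*s - 2)/(11*s - 5)
Step 2 - parallel reduction of [A3/(1+A3*A4)], A5, A6 gives (-4*s^3 - 33*s^2 + 76*s - 27)/(132*s^2 - 159*s + 45)
Step 3 - multiply A1, A2, ([A3/(1+A3*A4)]+A5+A6) (series) gives (-16*s^3 - 132*s^2 + 304*s - 108)/(66*s^4 + 168*s^3 + 75*s^2 - 42*s - 15)
That last expression is T(s), already simplified. Scaling its denominator by 1/66 (the reciprocal of the leading coefficient) yields the monic denominator.

Answer: s^4 + 28*s^3/11 + 25*s^2/22 - 7*s/11 - 5/22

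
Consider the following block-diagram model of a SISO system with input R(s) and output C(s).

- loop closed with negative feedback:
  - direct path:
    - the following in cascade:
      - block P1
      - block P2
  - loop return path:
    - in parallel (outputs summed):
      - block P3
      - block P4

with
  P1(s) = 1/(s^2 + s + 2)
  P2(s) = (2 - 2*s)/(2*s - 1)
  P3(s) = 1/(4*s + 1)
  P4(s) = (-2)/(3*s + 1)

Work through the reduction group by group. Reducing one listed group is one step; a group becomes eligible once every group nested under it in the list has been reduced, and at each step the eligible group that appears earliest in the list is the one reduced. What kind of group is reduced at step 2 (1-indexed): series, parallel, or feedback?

(1) reduce the series chain P1, P2
(2) parallel reduction of P3, P4
(3) reduce the feedback loop with forward (P1*P2) and return (P3+P4)
Step 2: parallel.

Answer: parallel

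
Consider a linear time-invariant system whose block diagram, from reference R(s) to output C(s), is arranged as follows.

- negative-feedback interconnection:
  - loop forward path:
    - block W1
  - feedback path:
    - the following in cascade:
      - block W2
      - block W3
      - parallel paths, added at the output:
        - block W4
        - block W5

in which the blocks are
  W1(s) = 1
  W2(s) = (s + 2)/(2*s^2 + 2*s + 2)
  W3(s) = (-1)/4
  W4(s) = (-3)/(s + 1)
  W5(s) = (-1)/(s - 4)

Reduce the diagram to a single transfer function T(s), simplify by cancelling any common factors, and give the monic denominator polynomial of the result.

Step 1. reduce the parallel group W4, W5 = (11 - 4*s)/(s^2 - 3*s - 4)
Step 2. series reduction of W2, W3, (W4+W5) = (4*s^2 - 3*s - 22)/(8*s^4 - 16*s^3 - 48*s^2 - 56*s - 32)
Step 3. apply the feedback formula to W1, (W2*W3*(W4+W5)) = (8*s^4 - 16*s^3 - 48*s^2 - 56*s - 32)/(8*s^4 - 16*s^3 - 44*s^2 - 59*s - 54)
That last expression is T(s), already simplified. Scaling its denominator by 1/8 (the reciprocal of the leading coefficient) yields the monic denominator.

Final answer: s^4 - 2*s^3 - 11*s^2/2 - 59*s/8 - 27/4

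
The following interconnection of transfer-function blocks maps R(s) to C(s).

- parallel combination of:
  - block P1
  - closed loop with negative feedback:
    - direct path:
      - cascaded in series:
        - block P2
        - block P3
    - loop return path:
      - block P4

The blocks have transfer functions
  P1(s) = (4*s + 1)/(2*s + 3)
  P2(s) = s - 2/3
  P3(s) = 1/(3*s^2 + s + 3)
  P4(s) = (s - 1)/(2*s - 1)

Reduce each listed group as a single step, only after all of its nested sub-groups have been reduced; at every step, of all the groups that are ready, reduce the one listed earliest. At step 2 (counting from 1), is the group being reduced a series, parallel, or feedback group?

[1] combine P2, P3 in series
[2] reduce the feedback loop with forward (P2*P3) and return P4
[3] parallel reduction of P1, [(P2*P3)/(1+(P2*P3)*P4)]
The group at step 2 is a feedback group.

Final answer: feedback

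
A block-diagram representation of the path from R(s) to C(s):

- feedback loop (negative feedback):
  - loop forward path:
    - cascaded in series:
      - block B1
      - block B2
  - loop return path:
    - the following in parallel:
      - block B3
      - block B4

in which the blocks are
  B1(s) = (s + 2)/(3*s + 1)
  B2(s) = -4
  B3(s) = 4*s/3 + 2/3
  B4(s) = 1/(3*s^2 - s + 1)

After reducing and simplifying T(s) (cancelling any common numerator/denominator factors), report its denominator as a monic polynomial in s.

[1] combine B1, B2 in series gives (-4*s - 8)/(3*s + 1)
[2] reduce the parallel group B3, B4 gives (12*s^3 + 2*s^2 + 2*s + 5)/(9*s^2 - 3*s + 3)
[3] reduce the feedback loop with forward (B1*B2) and return (B3+B4) gives (36*s^3 + 60*s^2 - 12*s + 24)/(48*s^4 + 77*s^3 + 24*s^2 + 30*s + 37)
Step 3 gives the fully reduced T(s), with no common factor left to cancel. The denominator's leading coefficient is 48, so divide each of its coefficients by 48 to get the monic form.

Therefore the answer is s^4 + 77*s^3/48 + s^2/2 + 5*s/8 + 37/48.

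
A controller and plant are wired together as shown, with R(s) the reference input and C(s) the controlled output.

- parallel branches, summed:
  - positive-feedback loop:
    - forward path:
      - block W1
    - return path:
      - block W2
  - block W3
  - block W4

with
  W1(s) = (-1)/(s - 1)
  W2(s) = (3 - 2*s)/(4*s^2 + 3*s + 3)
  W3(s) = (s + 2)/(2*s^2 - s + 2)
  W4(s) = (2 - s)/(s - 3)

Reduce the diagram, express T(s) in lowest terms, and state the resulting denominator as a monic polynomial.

1. collapse the loop (W1 forward, W2 return): (-4*s^2 - 3*s - 3)/(4*s^3 - s^2 - 2*s)
2. parallel reduction of [W1/(1-W1*W2)], W3, W4: (-8*s^6 + 18*s^5 - 20*s^3 + 42*s^2 + 7*s + 18)/(8*s^6 - 30*s^5 + 23*s^4 - 15*s^3 - 4*s^2 + 12*s)
T(s) is the step-2 result (common factors already cancelled). Leading coefficient of the denominator: 8. Divide through by 8 for the monic polynomial.

Final answer: s^6 - 15*s^5/4 + 23*s^4/8 - 15*s^3/8 - s^2/2 + 3*s/2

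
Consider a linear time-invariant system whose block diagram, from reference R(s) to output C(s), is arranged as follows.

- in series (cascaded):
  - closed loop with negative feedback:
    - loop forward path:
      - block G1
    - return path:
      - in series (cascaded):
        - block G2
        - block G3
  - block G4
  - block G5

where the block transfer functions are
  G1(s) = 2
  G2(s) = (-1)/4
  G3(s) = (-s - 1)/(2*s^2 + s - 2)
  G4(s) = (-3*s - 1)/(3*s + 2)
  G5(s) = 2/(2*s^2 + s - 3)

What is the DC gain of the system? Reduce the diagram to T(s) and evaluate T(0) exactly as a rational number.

Step 1 - multiply G2, G3 (series) = (s + 1)/(8*s^2 + 4*s - 8)
Step 2 - close the feedback loop around G1, (G2*G3) = (8*s^2 + 4*s - 8)/(4*s^2 + 3*s - 3)
Step 3 - cascade [G1/(1+G1*(G2*G3))], G4, G5 = (-48*s^3 - 40*s^2 + 40*s + 16)/(24*s^5 + 46*s^4 - 25*s^3 - 66*s^2 + 3*s + 18)
Step 3 gives the overall T(s). Then T(0) = 16/18 = 8/9.

Therefore the answer is 8/9.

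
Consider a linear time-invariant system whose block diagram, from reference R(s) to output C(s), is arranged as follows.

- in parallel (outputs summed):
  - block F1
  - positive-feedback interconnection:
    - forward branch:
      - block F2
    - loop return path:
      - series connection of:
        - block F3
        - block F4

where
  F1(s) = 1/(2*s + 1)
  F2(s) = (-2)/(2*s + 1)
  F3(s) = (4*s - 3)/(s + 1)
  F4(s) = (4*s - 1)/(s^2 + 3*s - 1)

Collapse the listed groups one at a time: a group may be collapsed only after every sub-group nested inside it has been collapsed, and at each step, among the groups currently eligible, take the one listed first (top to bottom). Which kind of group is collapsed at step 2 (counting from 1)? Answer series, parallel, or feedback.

1. multiply F3, F4 (series)
2. reduce the feedback loop with forward F2 and return (F3*F4)
3. reduce the parallel group F1, [F2/(1-F2*(F3*F4))]
At step 2 the group reduced is feedback.

Answer: feedback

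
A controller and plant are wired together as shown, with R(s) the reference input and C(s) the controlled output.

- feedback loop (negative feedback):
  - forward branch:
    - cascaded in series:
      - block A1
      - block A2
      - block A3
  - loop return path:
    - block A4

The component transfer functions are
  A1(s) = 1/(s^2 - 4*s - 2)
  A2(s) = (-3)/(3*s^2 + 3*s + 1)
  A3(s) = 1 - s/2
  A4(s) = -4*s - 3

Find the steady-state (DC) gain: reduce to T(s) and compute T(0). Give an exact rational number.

Step 1 - combine A1, A2, A3 in series; result (3*s - 6)/(6*s^4 - 18*s^3 - 34*s^2 - 20*s - 4)
Step 2 - apply the feedback formula to (A1*A2*A3), A4; result (3*s - 6)/(6*s^4 - 18*s^3 - 46*s^2 - 5*s + 14)
The step-2 result is T(s). Setting s = 0: T(0) = -6/14 = -3/7.

Hence the answer: -3/7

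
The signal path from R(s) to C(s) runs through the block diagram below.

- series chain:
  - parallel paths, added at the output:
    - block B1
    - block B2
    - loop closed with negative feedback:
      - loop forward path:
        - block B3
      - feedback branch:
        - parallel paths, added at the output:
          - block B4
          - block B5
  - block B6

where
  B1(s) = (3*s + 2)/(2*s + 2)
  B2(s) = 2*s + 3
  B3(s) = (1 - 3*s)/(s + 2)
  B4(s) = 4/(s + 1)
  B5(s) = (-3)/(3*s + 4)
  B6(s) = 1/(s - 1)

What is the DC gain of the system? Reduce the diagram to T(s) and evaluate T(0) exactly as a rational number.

Answer: -88/21

Working:
Step 1. combine B4, B5 in parallel; result (9*s + 13)/(3*s^2 + 7*s + 4)
Step 2. collapse the loop (B3 forward, (B4+B5) return); result (-9*s^3 - 18*s^2 - 5*s + 4)/(3*s^3 - 14*s^2 - 12*s + 21)
Step 3. add B1, B2, [B3/(1+B3*(B4+B5))] (parallel); result (12*s^5 - 35*s^4 - 260*s^3 - 230*s^2 + 175*s + 176)/(6*s^4 - 22*s^3 - 52*s^2 + 18*s + 42)
Step 4. cascade (B1+B2+[B3/(1+B3*(B4+B5))]), B6; result (12*s^5 - 35*s^4 - 260*s^3 - 230*s^2 + 175*s + 176)/(6*s^5 - 28*s^4 - 30*s^3 + 70*s^2 + 24*s - 42)
Evaluating the step-4 result (the overall T(s)) at s = 0 gives T(0) = 176/(-42) = -88/21.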